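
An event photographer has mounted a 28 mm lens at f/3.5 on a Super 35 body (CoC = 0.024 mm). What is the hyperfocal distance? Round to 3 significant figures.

9.36 m

Hyperfocal distance H = f²/(N·c) + f = 28²/(3.5 × 0.024) + 28 = 784/0.084 + 28 ≈ 9361.3 mm ≈ 9.36 m.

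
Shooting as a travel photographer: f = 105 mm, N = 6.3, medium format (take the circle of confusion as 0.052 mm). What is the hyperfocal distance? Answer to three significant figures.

Hyperfocal distance H = f²/(N·c) + f = 105²/(6.3 × 0.052) + 105 = 11025/0.3276 + 105 ≈ 33758.8 mm ≈ 33.8 m.

33.8 m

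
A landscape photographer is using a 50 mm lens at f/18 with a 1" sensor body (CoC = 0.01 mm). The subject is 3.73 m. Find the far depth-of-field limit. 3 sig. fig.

5.07 m

Hyperfocal distance H = f²/(N·c) + f = 50²/(18 × 0.01) + 50 = 2500/0.18 + 50 ≈ 13938.9 mm ≈ 13.94 m.
Far limit Df = s·(H − f)/(H − s) = 3730 × (13938.9 − 50) / (13938.9 − 3730) = 3730 × 13888.9 / 10208.9 ≈ 5074.6 mm ≈ 5.07 m.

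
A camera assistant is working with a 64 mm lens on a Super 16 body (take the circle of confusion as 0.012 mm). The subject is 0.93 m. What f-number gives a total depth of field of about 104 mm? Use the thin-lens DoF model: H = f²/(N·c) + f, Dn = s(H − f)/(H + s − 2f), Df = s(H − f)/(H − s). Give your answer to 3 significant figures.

Write h = H − f = f²/(N·c). The thin-lens limits are Dn = s·h/(h + (s−f)) and Df = s·h/(h − (s−f)), so DoF = Df − Dn = 2·s·(s−f)·h / (h² − (s−f)²).
That is a quadratic in h: DoF·h² − 2·s·(s−f)·h − DoF·(s−f)² = 0 ⇒ h = (s−f)·(s + √(s² + DoF²)) / DoF = 866 × (930 + √(930² + 104²)) / 104 = 866 × (930 + 935.797) / 104 ≈ 15536 mm.
Then N = f²/(c·h) = 64² / (0.012 × 15536) = 4096 / 186.44 ≈ 22.

f/22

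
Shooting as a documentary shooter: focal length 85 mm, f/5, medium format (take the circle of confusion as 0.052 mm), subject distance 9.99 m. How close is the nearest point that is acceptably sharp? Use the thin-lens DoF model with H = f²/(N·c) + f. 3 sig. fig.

7.36 m

Hyperfocal distance H = f²/(N·c) + f = 85²/(5 × 0.052) + 85 = 7225/0.26 + 85 ≈ 27873.5 mm ≈ 27.87 m.
Near limit Dn = s·(H − f)/(H + s − 2f) = 9990 × (27873.5 − 85) / (27873.5 + 9990 − 2 × 85) = 9990 × 27788.5 / 37693.5 ≈ 7364.9 mm ≈ 7.36 m.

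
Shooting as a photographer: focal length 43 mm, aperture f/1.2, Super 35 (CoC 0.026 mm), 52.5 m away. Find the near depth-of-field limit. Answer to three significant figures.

27.8 m

Hyperfocal distance H = f²/(N·c) + f = 43²/(1.2 × 0.026) + 43 = 1849/0.0312 + 43 ≈ 59305.8 mm ≈ 59.31 m.
Near limit Dn = s·(H − f)/(H + s − 2f) = 52500 × (59305.8 − 43) / (59305.8 + 52500 − 2 × 43) = 52500 × 59262.8 / 111719.8 ≈ 27849 mm ≈ 27.8 m.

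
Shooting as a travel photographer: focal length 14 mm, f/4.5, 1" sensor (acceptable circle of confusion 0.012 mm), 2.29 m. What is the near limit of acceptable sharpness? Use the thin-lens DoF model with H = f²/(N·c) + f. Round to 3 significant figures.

Hyperfocal distance H = f²/(N·c) + f = 14²/(4.5 × 0.012) + 14 = 196/0.054 + 14 ≈ 3643.6 mm ≈ 3.644 m.
Near limit Dn = s·(H − f)/(H + s − 2f) = 2290 × (3643.6 − 14) / (3643.6 + 2290 − 2 × 14) = 2290 × 3629.6 / 5905.6 ≈ 1407.4 mm ≈ 1.41 m.

1.41 m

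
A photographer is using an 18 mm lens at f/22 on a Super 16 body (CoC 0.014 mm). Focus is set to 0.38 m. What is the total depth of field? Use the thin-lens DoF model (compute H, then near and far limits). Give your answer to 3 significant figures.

Hyperfocal distance H = f²/(N·c) + f = 18²/(22 × 0.014) + 18 = 324/0.308 + 18 ≈ 1069.9 mm ≈ 1.070 m.
Near limit Dn = s·(H − f)/(H + s − 2f) = 380 × (1069.9 − 18) / (1069.9 + 380 − 2 × 18) = 380 × 1051.9 / 1413.9 ≈ 282.71 mm.
Far limit Df = s·(H − f)/(H − s) = 380 × (1069.9 − 18) / (1069.9 − 380) = 380 × 1051.9 / 689.9 ≈ 579.38 mm.
Depth of field = Df − Dn = 579.38 − 282.71 ≈ 296.67 mm.

297 mm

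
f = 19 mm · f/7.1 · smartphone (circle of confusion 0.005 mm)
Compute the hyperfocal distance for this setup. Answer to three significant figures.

Hyperfocal distance H = f²/(N·c) + f = 19²/(7.1 × 0.005) + 19 = 361/0.0355 + 19 ≈ 10188.0 mm ≈ 10.2 m.

10.2 m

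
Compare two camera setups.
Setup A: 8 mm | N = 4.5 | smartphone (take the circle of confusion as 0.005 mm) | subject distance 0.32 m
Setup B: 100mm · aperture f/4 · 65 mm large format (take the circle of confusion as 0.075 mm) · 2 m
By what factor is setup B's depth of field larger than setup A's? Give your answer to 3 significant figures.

3.22

Setup A: H = 8²/(4.5×0.005) + 8 ≈ 2852.4 mm; DoF = Df − Dn = 359.424 − 288.369 ≈ 71.055 mm.
Setup B: H = 100²/(4×0.075) + 100 ≈ 33433.3 mm; DoF = Df − Dn = 2120.89 − 1892.15 ≈ 228.74 mm.
Ratio = 228.74 / 71.055 ≈ 3.22.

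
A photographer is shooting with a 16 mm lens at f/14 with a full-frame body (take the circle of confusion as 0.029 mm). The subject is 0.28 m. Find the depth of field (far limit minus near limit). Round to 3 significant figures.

Hyperfocal distance H = f²/(N·c) + f = 16²/(14 × 0.029) + 16 = 256/0.406 + 16 ≈ 646.5 mm ≈ 0.647 m.
Near limit Dn = s·(H − f)/(H + s − 2f) = 280 × (646.5 − 16) / (646.5 + 280 − 2 × 16) = 280 × 630.5 / 894.5 ≈ 197.37 mm.
Far limit Df = s·(H − f)/(H − s) = 280 × (646.5 − 16) / (646.5 − 280) = 280 × 630.5 / 366.5 ≈ 481.67 mm.
Depth of field = Df − Dn = 481.67 − 197.37 ≈ 284.30 mm.

284 mm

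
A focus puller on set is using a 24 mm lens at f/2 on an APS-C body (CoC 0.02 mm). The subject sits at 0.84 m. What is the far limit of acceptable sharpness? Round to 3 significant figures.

Hyperfocal distance H = f²/(N·c) + f = 24²/(2 × 0.02) + 24 = 576/0.04 + 24 ≈ 14424.0 mm ≈ 14.42 m.
Far limit Df = s·(H − f)/(H − s) = 840 × (14424.0 − 24) / (14424.0 − 840) = 840 × 14400.0 / 13584.0 ≈ 890.46 mm ≈ 0.890 m.

0.890 m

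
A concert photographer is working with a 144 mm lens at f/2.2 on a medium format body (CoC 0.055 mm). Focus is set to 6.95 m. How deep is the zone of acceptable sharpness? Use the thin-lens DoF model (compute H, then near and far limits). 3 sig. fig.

0.553 m

Hyperfocal distance H = f²/(N·c) + f = 144²/(2.2 × 0.055) + 144 = 20736/0.121 + 144 ≈ 171515.9 mm ≈ 171.5 m.
Near limit Dn = s·(H − f)/(H + s − 2f) = 6950 × (171515.9 − 144) / (171515.9 + 6950 − 2 × 144) = 6950 × 171371.9 / 178177.9 ≈ 6684.53 mm.
Far limit Df = s·(H − f)/(H − s) = 6950 × (171515.9 − 144) / (171515.9 − 6950) = 6950 × 171371.9 / 164565.9 ≈ 7237.43 mm.
Depth of field = Df − Dn = 7237.43 − 6684.53 ≈ 552.90 mm ≈ 0.553 m.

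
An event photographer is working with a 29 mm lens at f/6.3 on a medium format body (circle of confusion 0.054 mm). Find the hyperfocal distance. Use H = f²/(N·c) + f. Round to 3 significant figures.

Hyperfocal distance H = f²/(N·c) + f = 29²/(6.3 × 0.054) + 29 = 841/0.3402 + 29 ≈ 2501.1 mm ≈ 2.50 m.

2.50 m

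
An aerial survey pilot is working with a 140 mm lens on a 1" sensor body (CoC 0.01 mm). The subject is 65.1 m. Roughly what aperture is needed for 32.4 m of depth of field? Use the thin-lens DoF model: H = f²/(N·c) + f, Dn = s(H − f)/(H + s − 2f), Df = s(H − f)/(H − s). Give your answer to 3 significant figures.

f/7.09

Write h = H − f = f²/(N·c). The thin-lens limits are Dn = s·h/(h + (s−f)) and Df = s·h/(h − (s−f)), so DoF = Df − Dn = 2·s·(s−f)·h / (h² − (s−f)²).
That is a quadratic in h: DoF·h² − 2·s·(s−f)·h − DoF·(s−f)² = 0 ⇒ h = (s−f)·(s + √(s² + DoF²)) / DoF = 64960 × (65100 + √(65100² + 32400²)) / 32400 = 64960 × (65100 + 72717.1) / 32400 ≈ 276315 mm.
Then N = f²/(c·h) = 140² / (0.01 × 276315) = 19600 / 2763.1 ≈ 7.09.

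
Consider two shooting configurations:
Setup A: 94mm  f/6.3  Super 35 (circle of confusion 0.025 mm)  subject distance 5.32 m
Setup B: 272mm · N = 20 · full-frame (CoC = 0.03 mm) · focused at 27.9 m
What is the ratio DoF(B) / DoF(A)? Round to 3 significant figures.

Setup A: H = 94²/(6.3×0.025) + 94 ≈ 56195.6 mm; DoF = Df − Dn = 5866.48 − 4866.66 ≈ 999.82 mm.
Setup B: H = 272²/(20×0.03) + 272 ≈ 123578.7 mm; DoF = Df − Dn = 35956 − 22793 ≈ 13163 mm.
Ratio = 13163 / 999.82 ≈ 13.2.

13.2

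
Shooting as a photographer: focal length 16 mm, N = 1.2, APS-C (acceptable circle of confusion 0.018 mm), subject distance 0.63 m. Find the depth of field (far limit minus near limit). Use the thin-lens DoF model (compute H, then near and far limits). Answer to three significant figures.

Hyperfocal distance H = f²/(N·c) + f = 16²/(1.2 × 0.018) + 16 = 256/0.0216 + 16 ≈ 11867.9 mm ≈ 11.87 m.
Near limit Dn = s·(H − f)/(H + s − 2f) = 630 × (11867.9 − 16) / (11867.9 + 630 − 2 × 16) = 630 × 11851.9 / 12465.9 ≈ 598.970 mm.
Far limit Df = s·(H − f)/(H − s) = 630 × (11867.9 − 16) / (11867.9 − 630) = 630 × 11851.9 / 11237.9 ≈ 664.421 mm.
Depth of field = Df − Dn = 664.421 − 598.970 ≈ 65.451 mm.

65.5 mm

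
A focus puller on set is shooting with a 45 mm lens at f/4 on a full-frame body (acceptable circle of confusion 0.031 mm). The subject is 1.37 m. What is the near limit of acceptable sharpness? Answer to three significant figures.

1.27 m

Hyperfocal distance H = f²/(N·c) + f = 45²/(4 × 0.031) + 45 = 2025/0.124 + 45 ≈ 16375.6 mm ≈ 16.38 m.
Near limit Dn = s·(H − f)/(H + s − 2f) = 1370 × (16375.6 − 45) / (16375.6 + 1370 − 2 × 45) = 1370 × 16330.6 / 17655.6 ≈ 1267.2 mm ≈ 1.27 m.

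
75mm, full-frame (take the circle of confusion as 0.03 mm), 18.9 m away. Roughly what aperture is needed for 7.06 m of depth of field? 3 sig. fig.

f/1.80

Write h = H − f = f²/(N·c). The thin-lens limits are Dn = s·h/(h + (s−f)) and Df = s·h/(h − (s−f)), so DoF = Df − Dn = 2·s·(s−f)·h / (h² − (s−f)²).
That is a quadratic in h: DoF·h² − 2·s·(s−f)·h − DoF·(s−f)² = 0 ⇒ h = (s−f)·(s + √(s² + DoF²)) / DoF = 18825 × (18900 + √(18900² + 7060²)) / 7060 = 18825 × (18900 + 20175.6) / 7060 ≈ 104192 mm.
Then N = f²/(c·h) = 75² / (0.03 × 104192) = 5625 / 3125.8 ≈ 1.80.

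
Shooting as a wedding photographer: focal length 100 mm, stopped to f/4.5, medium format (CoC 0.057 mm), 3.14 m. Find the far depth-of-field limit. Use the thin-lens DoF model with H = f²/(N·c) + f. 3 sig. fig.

3.41 m

Hyperfocal distance H = f²/(N·c) + f = 100²/(4.5 × 0.057) + 100 = 10000/0.2565 + 100 ≈ 39086.4 mm ≈ 39.09 m.
Far limit Df = s·(H − f)/(H − s) = 3140 × (39086.4 − 100) / (39086.4 − 3140) = 3140 × 38986.4 / 35946.4 ≈ 3405.6 mm ≈ 3.41 m.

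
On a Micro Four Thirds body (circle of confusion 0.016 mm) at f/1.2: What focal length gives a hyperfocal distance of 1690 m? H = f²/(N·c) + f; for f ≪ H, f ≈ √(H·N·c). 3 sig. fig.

180 mm

From H = f²/(N·c) + f, with f ≪ H: f ≈ √(H·N·c) = √(1690000 × 1.2 × 0.016) = √32448 ≈ 180.1 mm.
The +f correction barely moves this — solving exactly, f² + N·c·f − N·c·H = 0 ⇒ f = (−N·c + √((N·c)² + 4·N·c·H))/2 = (−0.0192 + √129792)/2 ≈ 180.12 mm, so f ≈ 180 mm.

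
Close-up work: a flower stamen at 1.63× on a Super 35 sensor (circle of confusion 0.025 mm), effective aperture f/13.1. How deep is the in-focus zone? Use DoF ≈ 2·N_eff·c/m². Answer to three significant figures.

At magnification m, DoF ≈ 2·N_eff·c/m² = 2 × 13.1 × 0.025 / 1.63² = 0.655 / 2.657 ≈ 0.247 mm.

0.247 mm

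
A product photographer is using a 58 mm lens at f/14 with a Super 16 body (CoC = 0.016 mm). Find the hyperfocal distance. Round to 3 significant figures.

15.1 m

Hyperfocal distance H = f²/(N·c) + f = 58²/(14 × 0.016) + 58 = 3364/0.224 + 58 ≈ 15075.9 mm ≈ 15.1 m.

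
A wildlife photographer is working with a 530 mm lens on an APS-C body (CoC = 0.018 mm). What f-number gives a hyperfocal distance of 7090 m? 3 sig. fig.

Rearrange H = f²/(N·c) + f for N: N = f² / ((H − f)·c).
N = 530² / ((7090000 − 530) × 0.018) = 280900 / 127610 ≈ 2.20.

f/2.20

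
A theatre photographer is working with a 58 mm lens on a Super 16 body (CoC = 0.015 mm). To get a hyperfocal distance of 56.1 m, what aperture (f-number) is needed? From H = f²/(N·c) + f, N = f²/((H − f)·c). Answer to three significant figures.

f/4

Rearrange H = f²/(N·c) + f for N: N = f² / ((H − f)·c).
N = 58² / ((56100 − 58) × 0.015) = 3364 / 840.6 ≈ 4.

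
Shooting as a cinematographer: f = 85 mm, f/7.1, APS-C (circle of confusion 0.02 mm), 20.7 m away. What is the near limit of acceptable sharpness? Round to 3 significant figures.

Hyperfocal distance H = f²/(N·c) + f = 85²/(7.1 × 0.02) + 85 = 7225/0.142 + 85 ≈ 50965.3 mm ≈ 50.97 m.
Near limit Dn = s·(H − f)/(H + s − 2f) = 20700 × (50965.3 − 85) / (50965.3 + 20700 − 2 × 85) = 20700 × 50880.3 / 71495.3 ≈ 14731 mm ≈ 14.7 m.

14.7 m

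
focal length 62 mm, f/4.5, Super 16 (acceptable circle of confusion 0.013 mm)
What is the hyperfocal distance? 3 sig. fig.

Hyperfocal distance H = f²/(N·c) + f = 62²/(4.5 × 0.013) + 62 = 3844/0.0585 + 62 ≈ 65771.4 mm ≈ 65.8 m.

65.8 m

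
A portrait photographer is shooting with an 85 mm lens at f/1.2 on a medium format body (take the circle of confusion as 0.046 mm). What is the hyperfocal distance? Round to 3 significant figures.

131 m

Hyperfocal distance H = f²/(N·c) + f = 85²/(1.2 × 0.046) + 85 = 7225/0.0552 + 85 ≈ 130972.7 mm ≈ 131 m.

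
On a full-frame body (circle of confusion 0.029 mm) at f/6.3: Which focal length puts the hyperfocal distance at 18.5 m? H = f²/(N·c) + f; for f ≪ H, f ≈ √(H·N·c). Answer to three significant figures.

58.0 mm

From H = f²/(N·c) + f, with f ≪ H: f ≈ √(H·N·c) = √(18500 × 6.3 × 0.029) = √3379.9 ≈ 58.14 mm.
Exact: f² + N·c·f − N·c·H = 0 ⇒ f = (−N·c + √((N·c)² + 4·N·c·H))/2 = (−0.1827 + √13520)/2 ≈ 58.046 mm ≈ 58.0 mm.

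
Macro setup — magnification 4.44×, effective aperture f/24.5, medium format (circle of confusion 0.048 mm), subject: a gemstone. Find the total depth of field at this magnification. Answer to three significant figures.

0.119 mm

At magnification m, DoF ≈ 2·N_eff·c/m² = 2 × 24.5 × 0.048 / 4.44² = 2.352 / 19.71 ≈ 0.119 mm.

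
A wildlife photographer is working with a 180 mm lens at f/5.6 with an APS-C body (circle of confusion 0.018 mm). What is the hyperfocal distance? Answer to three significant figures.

322 m

Hyperfocal distance H = f²/(N·c) + f = 180²/(5.6 × 0.018) + 180 = 32400/0.1008 + 180 ≈ 321608.6 mm ≈ 322 m.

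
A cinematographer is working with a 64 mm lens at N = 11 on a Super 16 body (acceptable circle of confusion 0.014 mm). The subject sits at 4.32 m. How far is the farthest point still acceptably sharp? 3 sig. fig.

Hyperfocal distance H = f²/(N·c) + f = 64²/(11 × 0.014) + 64 = 4096/0.154 + 64 ≈ 26661.4 mm ≈ 26.66 m.
Far limit Df = s·(H − f)/(H − s) = 4320 × (26661.4 − 64) / (26661.4 − 4320) = 4320 × 26597.4 / 22341.4 ≈ 5143.0 mm ≈ 5.14 m.

5.14 m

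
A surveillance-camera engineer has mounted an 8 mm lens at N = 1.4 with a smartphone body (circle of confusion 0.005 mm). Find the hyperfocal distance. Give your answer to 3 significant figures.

9.15 m

Hyperfocal distance H = f²/(N·c) + f = 8²/(1.4 × 0.005) + 8 = 64/0.007 + 8 ≈ 9150.9 mm ≈ 9.15 m.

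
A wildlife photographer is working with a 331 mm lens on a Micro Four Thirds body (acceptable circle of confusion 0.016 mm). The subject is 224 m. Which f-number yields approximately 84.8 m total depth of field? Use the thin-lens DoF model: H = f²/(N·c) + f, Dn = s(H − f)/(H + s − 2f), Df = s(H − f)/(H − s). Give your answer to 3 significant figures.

Write h = H − f = f²/(N·c). The thin-lens limits are Dn = s·h/(h + (s−f)) and Df = s·h/(h − (s−f)), so DoF = Df − Dn = 2·s·(s−f)·h / (h² − (s−f)²).
That is a quadratic in h: DoF·h² − 2·s·(s−f)·h − DoF·(s−f)² = 0 ⇒ h = (s−f)·(s + √(s² + DoF²)) / DoF = 223669 × (224000 + √(224000² + 84800²)) / 84800 = 223669 × (224000 + 239514) / 84800 ≈ 1222568 mm.
Then N = f²/(c·h) = 331² / (0.016 × 1222568) = 109561 / 19561 ≈ 5.60.

f/5.60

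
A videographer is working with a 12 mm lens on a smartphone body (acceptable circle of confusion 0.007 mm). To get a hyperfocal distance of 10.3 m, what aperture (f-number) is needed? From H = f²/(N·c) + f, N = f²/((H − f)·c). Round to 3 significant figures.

Rearrange H = f²/(N·c) + f for N: N = f² / ((H − f)·c).
N = 12² / ((10300 − 12) × 0.007) = 144 / 72.02 ≈ 2.00.

f/2.00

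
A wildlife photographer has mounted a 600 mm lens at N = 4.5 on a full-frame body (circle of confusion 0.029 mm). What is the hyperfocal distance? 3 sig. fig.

2760 m

Hyperfocal distance H = f²/(N·c) + f = 600²/(4.5 × 0.029) + 600 = 360000/0.1305 + 600 ≈ 2759220.7 mm ≈ 2760 m.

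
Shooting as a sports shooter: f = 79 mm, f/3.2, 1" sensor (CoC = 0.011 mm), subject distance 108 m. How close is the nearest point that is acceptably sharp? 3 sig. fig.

Hyperfocal distance H = f²/(N·c) + f = 79²/(3.2 × 0.011) + 79 = 6241/0.0352 + 79 ≈ 177380.1 mm ≈ 177.4 m.
Near limit Dn = s·(H − f)/(H + s − 2f) = 108000 × (177380.1 − 79) / (177380.1 + 108000 − 2 × 79) = 108000 × 177301.1 / 285222.1 ≈ 67135 mm ≈ 67.1 m.

67.1 m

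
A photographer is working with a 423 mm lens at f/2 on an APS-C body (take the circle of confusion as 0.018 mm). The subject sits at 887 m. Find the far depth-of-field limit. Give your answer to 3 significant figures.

1080 m

Hyperfocal distance H = f²/(N·c) + f = 423²/(2 × 0.018) + 423 = 178929/0.036 + 423 ≈ 4970673.0 mm ≈ 4971 m.
Far limit Df = s·(H − f)/(H − s) = 887000 × (4970673.0 − 423) / (4970673.0 − 887000) = 887000 × 4970250.0 / 4083673.0 ≈ 1079570 mm ≈ 1080 m.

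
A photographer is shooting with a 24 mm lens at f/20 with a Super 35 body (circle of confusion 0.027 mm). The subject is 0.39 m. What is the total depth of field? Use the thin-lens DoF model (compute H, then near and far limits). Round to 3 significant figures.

303 mm

Hyperfocal distance H = f²/(N·c) + f = 24²/(20 × 0.027) + 24 = 576/0.54 + 24 ≈ 1090.7 mm ≈ 1.091 m.
Near limit Dn = s·(H − f)/(H + s − 2f) = 390 × (1090.7 − 24) / (1090.7 + 390 − 2 × 24) = 390 × 1066.7 / 1432.7 ≈ 290.37 mm.
Far limit Df = s·(H − f)/(H − s) = 390 × (1090.7 − 24) / (1090.7 − 390) = 390 × 1066.7 / 700.7 ≈ 593.72 mm.
Depth of field = Df − Dn = 593.72 − 290.37 ≈ 303.35 mm.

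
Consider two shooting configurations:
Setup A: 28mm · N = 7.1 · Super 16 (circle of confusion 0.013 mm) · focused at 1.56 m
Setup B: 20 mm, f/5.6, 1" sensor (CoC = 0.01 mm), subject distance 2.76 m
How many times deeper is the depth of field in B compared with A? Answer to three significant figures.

4.27

Setup A: H = 28²/(7.1×0.013) + 28 ≈ 8522.0 mm; DoF = Df − Dn = 1903.28 − 1321.63 ≈ 581.65 mm.
Setup B: H = 20²/(5.6×0.01) + 20 ≈ 7162.9 mm; DoF = Df − Dn = 4477.6 − 1994.8 ≈ 2482.8 mm.
Ratio = 2482.8 / 581.65 ≈ 4.27.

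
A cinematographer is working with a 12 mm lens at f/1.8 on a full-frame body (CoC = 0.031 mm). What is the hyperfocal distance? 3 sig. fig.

2.59 m

Hyperfocal distance H = f²/(N·c) + f = 12²/(1.8 × 0.031) + 12 = 144/0.0558 + 12 ≈ 2592.6 mm ≈ 2.59 m.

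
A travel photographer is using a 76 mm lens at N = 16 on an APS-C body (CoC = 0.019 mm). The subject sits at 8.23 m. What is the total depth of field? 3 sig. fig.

8.66 m

Hyperfocal distance H = f²/(N·c) + f = 76²/(16 × 0.019) + 76 = 5776/0.304 + 76 ≈ 19076.0 mm ≈ 19.08 m.
Near limit Dn = s·(H − f)/(H + s − 2f) = 8230 × (19076.0 − 76) / (19076.0 + 8230 − 2 × 76) = 8230 × 19000.0 / 27154.0 ≈ 5758.6 mm.
Far limit Df = s·(H − f)/(H − s) = 8230 × (19076.0 − 76) / (19076.0 − 8230) = 8230 × 19000.0 / 10846.0 ≈ 14417.3 mm.
Depth of field = Df − Dn = 14417.3 − 5758.6 ≈ 8658.7 mm ≈ 8.66 m.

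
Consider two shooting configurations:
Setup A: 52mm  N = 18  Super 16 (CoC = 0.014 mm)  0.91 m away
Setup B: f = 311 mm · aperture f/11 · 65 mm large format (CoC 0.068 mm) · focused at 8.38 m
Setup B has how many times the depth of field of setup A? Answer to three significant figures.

7.17

Setup A: H = 52²/(18×0.014) + 52 ≈ 10782.2 mm; DoF = Df − Dn = 989.09 − 842.62 ≈ 146.47 mm.
Setup B: H = 311²/(11×0.068) + 311 ≈ 129617.1 mm; DoF = Df − Dn = 8937.7 − 7887.8 ≈ 1049.9 mm.
Ratio = 1049.9 / 146.47 ≈ 7.17.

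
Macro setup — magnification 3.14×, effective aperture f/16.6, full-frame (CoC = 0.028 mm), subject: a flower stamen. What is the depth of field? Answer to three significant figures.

At magnification m, DoF ≈ 2·N_eff·c/m² = 2 × 16.6 × 0.028 / 3.14² = 0.9296 / 9.86 ≈ 0.0943 mm.

0.0943 mm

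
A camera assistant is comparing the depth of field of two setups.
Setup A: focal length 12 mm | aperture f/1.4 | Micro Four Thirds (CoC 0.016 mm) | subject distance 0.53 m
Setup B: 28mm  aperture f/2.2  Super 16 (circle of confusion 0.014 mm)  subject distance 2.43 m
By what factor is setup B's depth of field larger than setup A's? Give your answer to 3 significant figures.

Setup A: H = 12²/(1.4×0.016) + 12 ≈ 6440.6 mm; DoF = Df − Dn = 576.449 − 490.478 ≈ 85.971 mm.
Setup B: H = 28²/(2.2×0.014) + 28 ≈ 25482.5 mm; DoF = Df − Dn = 2683.20 − 2220.47 ≈ 462.73 mm.
Ratio = 462.73 / 85.971 ≈ 5.38.

5.38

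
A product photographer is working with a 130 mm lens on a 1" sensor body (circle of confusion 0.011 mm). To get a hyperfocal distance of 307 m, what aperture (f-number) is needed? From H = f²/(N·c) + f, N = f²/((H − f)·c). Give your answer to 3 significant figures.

Rearrange H = f²/(N·c) + f for N: N = f² / ((H − f)·c).
N = 130² / ((307000 − 130) × 0.011) = 16900 / 3376 ≈ 5.01.

f/5.01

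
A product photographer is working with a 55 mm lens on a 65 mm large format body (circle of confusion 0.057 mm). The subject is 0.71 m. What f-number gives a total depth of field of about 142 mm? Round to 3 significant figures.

Write h = H − f = f²/(N·c). The thin-lens limits are Dn = s·h/(h + (s−f)) and Df = s·h/(h − (s−f)), so DoF = Df − Dn = 2·s·(s−f)·h / (h² − (s−f)²).
That is a quadratic in h: DoF·h² − 2·s·(s−f)·h − DoF·(s−f)² = 0 ⇒ h = (s−f)·(s + √(s² + DoF²)) / DoF = 655 × (710 + √(710² + 142²)) / 142 = 655 × (710 + 724.061) / 142 ≈ 6614.9 mm.
Then N = f²/(c·h) = 55² / (0.057 × 6614.9) = 3025 / 377.05 ≈ 8.02.

f/8.02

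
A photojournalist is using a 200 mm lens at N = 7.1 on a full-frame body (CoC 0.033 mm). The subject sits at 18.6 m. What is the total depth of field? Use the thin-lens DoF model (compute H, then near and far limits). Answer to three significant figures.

Hyperfocal distance H = f²/(N·c) + f = 200²/(7.1 × 0.033) + 200 = 40000/0.2343 + 200 ≈ 170921.3 mm ≈ 170.9 m.
Near limit Dn = s·(H − f)/(H + s − 2f) = 18600 × (170921.3 − 200) / (170921.3 + 18600 − 2 × 200) = 18600 × 170721.3 / 189121.3 ≈ 16790.4 mm.
Far limit Df = s·(H − f)/(H − s) = 18600 × (170921.3 − 200) / (170921.3 − 18600) = 18600 × 170721.3 / 152321.3 ≈ 20846.8 mm.
Depth of field = Df − Dn = 20846.8 − 16790.4 ≈ 4056.4 mm ≈ 4.06 m.

4.06 m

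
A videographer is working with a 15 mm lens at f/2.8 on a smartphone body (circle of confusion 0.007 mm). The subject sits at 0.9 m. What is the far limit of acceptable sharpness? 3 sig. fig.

Hyperfocal distance H = f²/(N·c) + f = 15²/(2.8 × 0.007) + 15 = 225/0.0196 + 15 ≈ 11494.6 mm ≈ 11.49 m.
Far limit Df = s·(H − f)/(H − s) = 900 × (11494.6 − 15) / (11494.6 − 900) = 900 × 11479.6 / 10594.6 ≈ 975.18 mm ≈ 0.975 m.

0.975 m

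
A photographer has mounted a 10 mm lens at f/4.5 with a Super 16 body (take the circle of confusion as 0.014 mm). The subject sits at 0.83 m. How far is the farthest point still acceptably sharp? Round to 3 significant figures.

1.72 m

Hyperfocal distance H = f²/(N·c) + f = 10²/(4.5 × 0.014) + 10 = 100/0.063 + 10 ≈ 1597.3 mm ≈ 1.597 m.
Far limit Df = s·(H − f)/(H − s) = 830 × (1597.3 − 10) / (1597.3 − 830) = 830 × 1587.3 / 767.3 ≈ 1717.0 mm ≈ 1.72 m.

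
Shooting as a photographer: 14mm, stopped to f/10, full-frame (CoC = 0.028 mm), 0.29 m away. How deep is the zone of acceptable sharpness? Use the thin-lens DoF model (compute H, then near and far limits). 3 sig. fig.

Hyperfocal distance H = f²/(N·c) + f = 14²/(10 × 0.028) + 14 = 196/0.28 + 14 ≈ 714.0 mm ≈ 0.714 m.
Near limit Dn = s·(H − f)/(H + s − 2f) = 290 × (714.0 − 14) / (714.0 + 290 − 2 × 14) = 290 × 700.0 / 976.0 ≈ 207.99 mm.
Far limit Df = s·(H − f)/(H − s) = 290 × (714.0 − 14) / (714.0 − 290) = 290 × 700.0 / 424.0 ≈ 478.77 mm.
Depth of field = Df − Dn = 478.77 − 207.99 ≈ 270.78 mm.

271 mm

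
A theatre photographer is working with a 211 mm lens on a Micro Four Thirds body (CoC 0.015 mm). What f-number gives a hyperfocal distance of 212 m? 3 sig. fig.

f/14

Rearrange H = f²/(N·c) + f for N: N = f² / ((H − f)·c).
N = 211² / ((212000 − 211) × 0.015) = 44521 / 3177 ≈ 14.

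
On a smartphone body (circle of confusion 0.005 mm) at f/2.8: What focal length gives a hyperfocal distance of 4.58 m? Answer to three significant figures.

8.00 mm

From H = f²/(N·c) + f, with f ≪ H: f ≈ √(H·N·c) = √(4580 × 2.8 × 0.005) = √64.120 ≈ 8.007 mm.
Exact: f² + N·c·f − N·c·H = 0 ⇒ f = (−N·c + √((N·c)² + 4·N·c·H))/2 = (−0.014 + √256.48)/2 ≈ 8.0005 mm ≈ 8.00 mm.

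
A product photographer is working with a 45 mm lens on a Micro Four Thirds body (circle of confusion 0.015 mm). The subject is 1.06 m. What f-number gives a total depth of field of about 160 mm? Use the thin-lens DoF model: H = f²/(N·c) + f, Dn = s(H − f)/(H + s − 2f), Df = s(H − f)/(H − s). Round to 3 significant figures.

f/9.98

Write h = H − f = f²/(N·c). The thin-lens limits are Dn = s·h/(h + (s−f)) and Df = s·h/(h − (s−f)), so DoF = Df − Dn = 2·s·(s−f)·h / (h² − (s−f)²).
That is a quadratic in h: DoF·h² − 2·s·(s−f)·h − DoF·(s−f)² = 0 ⇒ h = (s−f)·(s + √(s² + DoF²)) / DoF = 1015 × (1060 + √(1060² + 160²)) / 160 = 1015 × (1060 + 1072.01) / 160 ≈ 13525 mm.
Then N = f²/(c·h) = 45² / (0.015 × 13525) = 2025 / 202.87 ≈ 9.98.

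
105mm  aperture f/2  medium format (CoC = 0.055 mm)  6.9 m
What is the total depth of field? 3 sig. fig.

Hyperfocal distance H = f²/(N·c) + f = 105²/(2 × 0.055) + 105 = 11025/0.11 + 105 ≈ 100332.3 mm ≈ 100.3 m.
Near limit Dn = s·(H − f)/(H + s − 2f) = 6900 × (100332.3 − 105) / (100332.3 + 6900 − 2 × 105) = 6900 × 100227.3 / 107022.3 ≈ 6461.91 mm.
Far limit Df = s·(H − f)/(H − s) = 6900 × (100332.3 − 105) / (100332.3 − 6900) = 6900 × 100227.3 / 93432.3 ≈ 7401.81 mm.
Depth of field = Df − Dn = 7401.81 − 6461.91 ≈ 939.90 mm ≈ 0.940 m.

0.940 m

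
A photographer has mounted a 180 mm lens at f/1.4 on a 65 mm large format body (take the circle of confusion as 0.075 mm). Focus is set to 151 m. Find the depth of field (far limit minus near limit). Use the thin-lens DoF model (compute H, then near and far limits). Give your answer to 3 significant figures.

Hyperfocal distance H = f²/(N·c) + f = 180²/(1.4 × 0.075) + 180 = 32400/0.105 + 180 ≈ 308751.4 mm ≈ 308.8 m.
Near limit Dn = s·(H − f)/(H + s − 2f) = 151000 × (308751.4 − 180) / (308751.4 + 151000 − 2 × 180) = 151000 × 308571.4 / 459391.4 ≈ 101426 mm.
Far limit Df = s·(H − f)/(H − s) = 151000 × (308751.4 − 180) / (308751.4 − 151000) = 151000 × 308571.4 / 157751.4 ≈ 295365 mm.
Depth of field = Df − Dn = 295365 − 101426 ≈ 193939 mm ≈ 194 m.

194 m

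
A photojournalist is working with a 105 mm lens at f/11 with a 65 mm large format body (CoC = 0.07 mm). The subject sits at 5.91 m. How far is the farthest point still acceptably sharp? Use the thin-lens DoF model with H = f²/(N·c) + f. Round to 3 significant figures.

Hyperfocal distance H = f²/(N·c) + f = 105²/(11 × 0.07) + 105 = 11025/0.77 + 105 ≈ 14423.2 mm ≈ 14.42 m.
Far limit Df = s·(H − f)/(H − s) = 5910 × (14423.2 − 105) / (14423.2 − 5910) = 5910 × 14318.2 / 8513.2 ≈ 9939.9 mm ≈ 9.94 m.

9.94 m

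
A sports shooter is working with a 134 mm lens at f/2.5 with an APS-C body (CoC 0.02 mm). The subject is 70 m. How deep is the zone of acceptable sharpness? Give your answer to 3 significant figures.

Hyperfocal distance H = f²/(N·c) + f = 134²/(2.5 × 0.02) + 134 = 17956/0.05 + 134 ≈ 359254.0 mm ≈ 359.3 m.
Near limit Dn = s·(H − f)/(H + s − 2f) = 70000 × (359254.0 − 134) / (359254.0 + 70000 − 2 × 134) = 70000 × 359120.0 / 428986.0 ≈ 58600 mm.
Far limit Df = s·(H − f)/(H − s) = 70000 × (359254.0 − 134) / (359254.0 − 70000) = 70000 × 359120.0 / 289254.0 ≈ 86908 mm.
Depth of field = Df − Dn = 86908 − 58600 ≈ 28308 mm ≈ 28.3 m.

28.3 m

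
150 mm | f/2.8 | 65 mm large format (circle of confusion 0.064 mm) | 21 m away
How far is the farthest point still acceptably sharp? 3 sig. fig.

Hyperfocal distance H = f²/(N·c) + f = 150²/(2.8 × 0.064) + 150 = 22500/0.1792 + 150 ≈ 125708.0 mm ≈ 125.7 m.
Far limit Df = s·(H − f)/(H − s) = 21000 × (125708.0 − 150) / (125708.0 − 21000) = 21000 × 125558.0 / 104708.0 ≈ 25182 mm ≈ 25.2 m.

25.2 m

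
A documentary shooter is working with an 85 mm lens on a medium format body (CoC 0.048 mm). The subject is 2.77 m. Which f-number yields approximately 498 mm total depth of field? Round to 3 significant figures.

f/5

Write h = H − f = f²/(N·c). The thin-lens limits are Dn = s·h/(h + (s−f)) and Df = s·h/(h − (s−f)), so DoF = Df − Dn = 2·s·(s−f)·h / (h² − (s−f)²).
That is a quadratic in h: DoF·h² − 2·s·(s−f)·h − DoF·(s−f)² = 0 ⇒ h = (s−f)·(s + √(s² + DoF²)) / DoF = 2685 × (2770 + √(2770² + 498²)) / 498 = 2685 × (2770 + 2814.41) / 498 ≈ 30109 mm.
Then N = f²/(c·h) = 85² / (0.048 × 30109) = 7225 / 1445.2 ≈ 5.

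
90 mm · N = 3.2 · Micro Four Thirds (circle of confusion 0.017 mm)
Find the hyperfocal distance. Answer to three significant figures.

149 m

Hyperfocal distance H = f²/(N·c) + f = 90²/(3.2 × 0.017) + 90 = 8100/0.0544 + 90 ≈ 148987.1 mm ≈ 149 m.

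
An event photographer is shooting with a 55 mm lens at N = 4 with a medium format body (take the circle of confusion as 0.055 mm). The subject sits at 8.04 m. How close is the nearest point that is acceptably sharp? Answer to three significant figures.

Hyperfocal distance H = f²/(N·c) + f = 55²/(4 × 0.055) + 55 = 3025/0.22 + 55 ≈ 13805.0 mm ≈ 13.80 m.
Near limit Dn = s·(H − f)/(H + s − 2f) = 8040 × (13805.0 − 55) / (13805.0 + 8040 − 2 × 55) = 8040 × 13750.0 / 21735.0 ≈ 5086.3 mm ≈ 5.09 m.

5.09 m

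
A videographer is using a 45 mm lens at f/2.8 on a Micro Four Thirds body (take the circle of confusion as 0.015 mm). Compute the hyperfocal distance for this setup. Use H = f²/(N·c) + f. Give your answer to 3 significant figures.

Hyperfocal distance H = f²/(N·c) + f = 45²/(2.8 × 0.015) + 45 = 2025/0.042 + 45 ≈ 48259.3 mm ≈ 48.3 m.

48.3 m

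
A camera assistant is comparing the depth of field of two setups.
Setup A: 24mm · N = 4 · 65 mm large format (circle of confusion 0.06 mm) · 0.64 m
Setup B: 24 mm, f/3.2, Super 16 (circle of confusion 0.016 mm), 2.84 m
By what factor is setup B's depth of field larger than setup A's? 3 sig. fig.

Setup A: H = 24²/(4×0.06) + 24 ≈ 2424.0 mm; DoF = Df − Dn = 860.99 − 509.28 ≈ 351.71 mm.
Setup B: H = 24²/(3.2×0.016) + 24 ≈ 11274.0 mm; DoF = Df − Dn = 3788.2 − 2271.4 ≈ 1516.8 mm.
Ratio = 1516.8 / 351.71 ≈ 4.31.

4.31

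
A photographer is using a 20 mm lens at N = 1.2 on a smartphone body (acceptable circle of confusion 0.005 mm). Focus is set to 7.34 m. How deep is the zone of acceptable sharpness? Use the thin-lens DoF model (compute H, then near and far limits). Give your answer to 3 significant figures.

1.63 m

Hyperfocal distance H = f²/(N·c) + f = 20²/(1.2 × 0.005) + 20 = 400/0.006 + 20 ≈ 66686.7 mm ≈ 66.69 m.
Near limit Dn = s·(H − f)/(H + s − 2f) = 7340 × (66686.7 − 20) / (66686.7 + 7340 − 2 × 20) = 7340 × 66666.7 / 73986.7 ≈ 6613.8 mm.
Far limit Df = s·(H − f)/(H − s) = 7340 × (66686.7 − 20) / (66686.7 − 7340) = 7340 × 66666.7 / 59346.7 ≈ 8245.3 mm.
Depth of field = Df − Dn = 8245.3 − 6613.8 ≈ 1631.5 mm ≈ 1.63 m.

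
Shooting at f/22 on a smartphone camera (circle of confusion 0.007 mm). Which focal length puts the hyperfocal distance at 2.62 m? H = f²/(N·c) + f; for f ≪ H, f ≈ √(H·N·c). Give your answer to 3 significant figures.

20.0 mm

From H = f²/(N·c) + f, with f ≪ H: f ≈ √(H·N·c) = √(2620 × 22 × 0.007) = √403.48 ≈ 20.09 mm.
Exact: f² + N·c·f − N·c·H = 0 ⇒ f = (−N·c + √((N·c)² + 4·N·c·H))/2 = (−0.154 + √1613.9)/2 ≈ 20.010 mm ≈ 20.0 mm.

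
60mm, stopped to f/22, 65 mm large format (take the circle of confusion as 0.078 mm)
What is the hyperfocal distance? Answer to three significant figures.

2.16 m

Hyperfocal distance H = f²/(N·c) + f = 60²/(22 × 0.078) + 60 = 3600/1.716 + 60 ≈ 2157.9 mm ≈ 2.16 m.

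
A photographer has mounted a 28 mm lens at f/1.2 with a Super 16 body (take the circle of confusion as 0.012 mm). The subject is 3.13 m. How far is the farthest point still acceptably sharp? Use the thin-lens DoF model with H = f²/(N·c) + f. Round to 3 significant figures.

3.32 m

Hyperfocal distance H = f²/(N·c) + f = 28²/(1.2 × 0.012) + 28 = 784/0.0144 + 28 ≈ 54472.4 mm ≈ 54.47 m.
Far limit Df = s·(H − f)/(H − s) = 3130 × (54472.4 − 28) / (54472.4 − 3130) = 3130 × 54444.4 / 51342.4 ≈ 3319.1 mm ≈ 3.32 m.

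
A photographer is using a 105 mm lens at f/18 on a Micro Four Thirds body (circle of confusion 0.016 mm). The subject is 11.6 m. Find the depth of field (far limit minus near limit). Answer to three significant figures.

Hyperfocal distance H = f²/(N·c) + f = 105²/(18 × 0.016) + 105 = 11025/0.288 + 105 ≈ 38386.2 mm ≈ 38.39 m.
Near limit Dn = s·(H − f)/(H + s − 2f) = 11600 × (38386.2 − 105) / (38386.2 + 11600 − 2 × 105) = 11600 × 38281.2 / 49776.2 ≈ 8921.2 mm.
Far limit Df = s·(H − f)/(H − s) = 11600 × (38386.2 − 105) / (38386.2 − 11600) = 11600 × 38281.2 / 26786.2 ≈ 16578.0 mm.
Depth of field = Df − Dn = 16578.0 − 8921.2 ≈ 7656.8 mm ≈ 7.66 m.

7.66 m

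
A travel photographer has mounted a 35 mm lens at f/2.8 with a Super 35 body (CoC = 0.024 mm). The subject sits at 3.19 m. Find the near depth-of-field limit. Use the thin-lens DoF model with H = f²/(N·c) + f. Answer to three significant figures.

2.72 m

Hyperfocal distance H = f²/(N·c) + f = 35²/(2.8 × 0.024) + 35 = 1225/0.0672 + 35 ≈ 18264.2 mm ≈ 18.26 m.
Near limit Dn = s·(H − f)/(H + s − 2f) = 3190 × (18264.2 − 35) / (18264.2 + 3190 − 2 × 35) = 3190 × 18229.2 / 21384.2 ≈ 2719.4 mm ≈ 2.72 m.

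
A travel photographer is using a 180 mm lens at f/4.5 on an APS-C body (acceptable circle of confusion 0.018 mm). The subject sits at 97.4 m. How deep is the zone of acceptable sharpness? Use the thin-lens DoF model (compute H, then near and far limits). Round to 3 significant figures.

Hyperfocal distance H = f²/(N·c) + f = 180²/(4.5 × 0.018) + 180 = 32400/0.081 + 180 ≈ 400180.0 mm ≈ 400.2 m.
Near limit Dn = s·(H − f)/(H + s − 2f) = 97400 × (400180.0 − 180) / (400180.0 + 97400 − 2 × 180) = 97400 × 400000.0 / 497220.0 ≈ 78356 mm.
Far limit Df = s·(H − f)/(H − s) = 97400 × (400180.0 − 180) / (400180.0 − 97400) = 97400 × 400000.0 / 302780.0 ≈ 128674 mm.
Depth of field = Df − Dn = 128674 − 78356 ≈ 50318 mm ≈ 50.3 m.

50.3 m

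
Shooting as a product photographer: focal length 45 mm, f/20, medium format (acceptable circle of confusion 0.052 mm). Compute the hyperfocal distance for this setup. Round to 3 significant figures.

1.99 m

Hyperfocal distance H = f²/(N·c) + f = 45²/(20 × 0.052) + 45 = 2025/1.04 + 45 ≈ 1992.1 mm ≈ 1.99 m.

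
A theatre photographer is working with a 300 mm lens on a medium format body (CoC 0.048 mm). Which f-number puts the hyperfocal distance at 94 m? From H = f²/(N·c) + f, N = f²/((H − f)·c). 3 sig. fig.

f/20

Rearrange H = f²/(N·c) + f for N: N = f² / ((H − f)·c).
N = 300² / ((94000 − 300) × 0.048) = 90000 / 4498 ≈ 20.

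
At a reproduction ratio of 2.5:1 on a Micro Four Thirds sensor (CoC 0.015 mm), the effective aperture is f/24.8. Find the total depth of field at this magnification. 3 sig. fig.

At magnification m, DoF ≈ 2·N_eff·c/m² = 2 × 24.8 × 0.015 / 2.5² = 0.744 / 6.25 ≈ 0.119 mm.

0.119 mm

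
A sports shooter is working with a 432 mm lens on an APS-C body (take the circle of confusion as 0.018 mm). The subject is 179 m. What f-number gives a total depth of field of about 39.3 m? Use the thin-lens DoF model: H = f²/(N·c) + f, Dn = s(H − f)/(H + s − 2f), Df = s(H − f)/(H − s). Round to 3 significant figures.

Write h = H − f = f²/(N·c). The thin-lens limits are Dn = s·h/(h + (s−f)) and Df = s·h/(h − (s−f)), so DoF = Df − Dn = 2·s·(s−f)·h / (h² − (s−f)²).
That is a quadratic in h: DoF·h² − 2·s·(s−f)·h − DoF·(s−f)² = 0 ⇒ h = (s−f)·(s + √(s² + DoF²)) / DoF = 178568 × (179000 + √(179000² + 39300²)) / 39300 = 178568 × (179000 + 183263) / 39300 ≈ 1646022 mm.
Then N = f²/(c·h) = 432² / (0.018 × 1646022) = 186624 / 29628 ≈ 6.30.

f/6.30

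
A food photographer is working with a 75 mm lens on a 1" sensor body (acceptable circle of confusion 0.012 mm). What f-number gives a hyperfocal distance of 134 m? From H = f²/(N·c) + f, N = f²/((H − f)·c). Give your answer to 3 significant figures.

Rearrange H = f²/(N·c) + f for N: N = f² / ((H − f)·c).
N = 75² / ((134000 − 75) × 0.012) = 5625 / 1607 ≈ 3.50.

f/3.50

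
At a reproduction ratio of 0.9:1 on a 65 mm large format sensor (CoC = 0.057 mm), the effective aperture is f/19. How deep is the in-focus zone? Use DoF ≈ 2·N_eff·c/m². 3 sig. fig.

2.67 mm

At magnification m, DoF ≈ 2·N_eff·c/m² = 2 × 19 × 0.057 / 0.9² = 2.166 / 0.81 ≈ 2.67 mm.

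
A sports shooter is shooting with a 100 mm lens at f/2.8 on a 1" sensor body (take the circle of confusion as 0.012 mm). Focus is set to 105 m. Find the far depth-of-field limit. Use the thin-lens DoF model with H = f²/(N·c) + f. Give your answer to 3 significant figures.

Hyperfocal distance H = f²/(N·c) + f = 100²/(2.8 × 0.012) + 100 = 10000/0.0336 + 100 ≈ 297719.0 mm ≈ 297.7 m.
Far limit Df = s·(H − f)/(H − s) = 105000 × (297719.0 − 100) / (297719.0 − 105000) = 105000 × 297619.0 / 192719.0 ≈ 162153 mm ≈ 162 m.

162 m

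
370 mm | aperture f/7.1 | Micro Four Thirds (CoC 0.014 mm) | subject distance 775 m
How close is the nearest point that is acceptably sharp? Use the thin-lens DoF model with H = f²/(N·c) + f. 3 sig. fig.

Hyperfocal distance H = f²/(N·c) + f = 370²/(7.1 × 0.014) + 370 = 136900/0.0994 + 370 ≈ 1377633.6 mm ≈ 1378 m.
Near limit Dn = s·(H − f)/(H + s − 2f) = 775000 × (1377633.6 − 370) / (1377633.6 + 775000 − 2 × 370) = 775000 × 1377263.6 / 2151893.6 ≈ 496019 mm ≈ 496 m.

496 m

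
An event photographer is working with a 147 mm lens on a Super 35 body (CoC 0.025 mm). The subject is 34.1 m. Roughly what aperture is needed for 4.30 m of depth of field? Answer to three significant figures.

f/1.60

Write h = H − f = f²/(N·c). The thin-lens limits are Dn = s·h/(h + (s−f)) and Df = s·h/(h − (s−f)), so DoF = Df − Dn = 2·s·(s−f)·h / (h² − (s−f)²).
That is a quadratic in h: DoF·h² − 2·s·(s−f)·h − DoF·(s−f)² = 0 ⇒ h = (s−f)·(s + √(s² + DoF²)) / DoF = 33953 × (34100 + √(34100² + 4300²)) / 4300 = 33953 × (34100 + 34370.0) / 4300 ≈ 540643 mm.
Then N = f²/(c·h) = 147² / (0.025 × 540643) = 21609 / 13516 ≈ 1.60.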